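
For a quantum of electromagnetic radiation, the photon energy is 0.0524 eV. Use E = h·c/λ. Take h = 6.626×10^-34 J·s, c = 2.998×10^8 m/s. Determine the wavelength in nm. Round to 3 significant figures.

23700 nm

Solving E = h·c/λ for λ: λ = hc/E.
E = 0.0524 eV = 8.395×10^-21 J; h = 6.626×10^-34 J·s; c = 2.998×10^8 m/s.
λ = 2.366×10^-5 m
2.366×10^-5 m × (1 nm / 1.000×10^-9 m) = 23661 nm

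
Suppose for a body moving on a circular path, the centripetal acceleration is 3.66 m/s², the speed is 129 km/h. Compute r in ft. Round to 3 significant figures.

Solving a = v²/r for r: r = v²/a.
a = 3.66 m/s²; v = 129 km/h = 35.83 m/s.
r = 350.8 m
350.8 m × (1 ft / 0.3048 m) = 1151 ft

1150 ft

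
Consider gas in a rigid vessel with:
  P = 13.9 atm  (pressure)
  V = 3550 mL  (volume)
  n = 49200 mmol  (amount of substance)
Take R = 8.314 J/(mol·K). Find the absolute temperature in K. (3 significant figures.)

12.2 K

From the ideal-gas law: T = PV/(nR).
P = 13.9 atm = 1.408×10^6 Pa; V = 3550 mL = 0.003550 m³; n = 49200 mmol = 49.20 mol; R = 8.314 J/(mol·K).
T = 12.22 K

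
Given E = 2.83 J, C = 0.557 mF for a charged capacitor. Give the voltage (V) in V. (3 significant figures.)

101 V

Solving E = ½C·V² for V: V = √(2E/C).
E = 2.83 J; C = 0.557 mF = 5.570×10^-4 F.
V = 100.8 V  (the unit combination reduces to kg·m²/(A·s³) = V)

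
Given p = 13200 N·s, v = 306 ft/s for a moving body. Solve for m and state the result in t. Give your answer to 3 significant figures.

0.142 t

Rearranging: m = p/v.
p = 13200 N·s = 13200 kg·m/s; v = 306 ft/s = 93.27 m/s.
m = 141.5 kg
141.5 kg × (1 t / 1000 kg) = 0.1415 t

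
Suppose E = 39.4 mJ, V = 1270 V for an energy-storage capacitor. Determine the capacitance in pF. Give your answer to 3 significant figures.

48900 pF

Rearranging: C = 2E/V².
E = 39.4 mJ = 0.03940 J; V = 1270 V.
C = 4.886×10^-8 F
4.886×10^-8 F × (1 pF / 1.000×10^-12 F) = 48856 pF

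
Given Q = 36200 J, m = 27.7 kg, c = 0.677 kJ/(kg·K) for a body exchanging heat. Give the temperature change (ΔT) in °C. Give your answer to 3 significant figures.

Solving Q = m·c·ΔT for ΔT: ΔT = Q/(m·c).
Q = 36200 J; m = 27.7 kg; c = 0.677 kJ/(kg·K) = 677.0 J/(kg·K).
ΔT = 1.930 K
Since 1 °C = 1 K, 1.930 °C.

1.93 °C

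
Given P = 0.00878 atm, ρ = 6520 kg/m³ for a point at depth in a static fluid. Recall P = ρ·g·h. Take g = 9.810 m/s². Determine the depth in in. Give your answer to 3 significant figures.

0.548 in

Rearranging P = ρ·g·h for h: h = P/(ρ·g).
P = 0.00878 atm = 889.6 Pa; ρ = 6520 kg/m³; g = 9.810 m/s².
h = 0.01391 m
0.01391 m × (1 in / 0.02540 m) = 0.5476 in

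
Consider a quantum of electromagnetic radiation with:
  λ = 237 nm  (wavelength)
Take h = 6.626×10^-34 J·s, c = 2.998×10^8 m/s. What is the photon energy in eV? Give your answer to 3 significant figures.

Directly: E = hc/λ.
λ = 237 nm = 2.370×10^-7 m; h = 6.626×10^-34 J·s; c = 2.998×10^8 m/s.
E = 8.382×10^-19 J
8.382×10^-19 J × (1 eV / 1.602×10^-19 J) = 5.231 eV

5.23 eV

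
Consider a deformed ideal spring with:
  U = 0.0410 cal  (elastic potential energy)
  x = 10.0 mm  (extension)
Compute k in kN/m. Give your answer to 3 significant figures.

3.43 kN/m

Rearranging: k = 2U/x².
U = 0.0410 cal = 0.1715 J; x = 10.0 mm = 0.01000 m.
k = 3431 N/m
3431 N/m × (1 kN/m / 1000 N/m) = 3.431 kN/m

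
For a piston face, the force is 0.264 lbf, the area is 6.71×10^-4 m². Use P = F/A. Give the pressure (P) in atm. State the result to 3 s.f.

0.0173 atm

Directly: P = F/A.
F = 0.264 lbf = 1.174 N; A = 6.71×10^-4 m².
P = 1750 Pa  (the unit combination reduces to kg/(m·s²) = Pa)
1750 Pa × (1 atm / 1.013×10^5 Pa) = 0.01727 atm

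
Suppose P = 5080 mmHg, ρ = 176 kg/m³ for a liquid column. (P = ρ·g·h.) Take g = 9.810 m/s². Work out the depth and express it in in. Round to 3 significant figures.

Rearranging P = ρ·g·h for h: h = P/(ρ·g).
P = 5080 mmHg = 6.773×10^5 Pa; ρ = 176 kg/m³; g = 9.810 m/s².
h = 392.3 m
392.3 m × (1 in / 0.02540 m) = 15444 in

15400 in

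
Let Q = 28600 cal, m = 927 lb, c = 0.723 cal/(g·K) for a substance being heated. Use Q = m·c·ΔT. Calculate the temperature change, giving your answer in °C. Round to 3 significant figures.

Rearranging: ΔT = Q/(m·c).
Q = 28600 cal = 1.197×10^5 J; m = 927 lb = 420.5 kg; c = 0.723 cal/(g·K) = 3025 J/(kg·K).
ΔT = 0.09408 K
Since 1 °C = 1 K, 0.09408 °C.

0.0941 °C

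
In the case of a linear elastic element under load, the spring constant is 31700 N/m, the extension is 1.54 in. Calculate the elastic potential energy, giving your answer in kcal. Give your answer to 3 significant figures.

0.00580 kcal

Directly: U = ½kx².
k = 31700 N/m; x = 1.54 in = 0.03912 m.
U = 24.25 J
24.25 J × (1 kcal / 4184 J) = 0.005796 kcal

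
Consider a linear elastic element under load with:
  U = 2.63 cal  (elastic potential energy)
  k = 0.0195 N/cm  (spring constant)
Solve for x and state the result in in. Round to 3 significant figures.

132 in

Solving U = ½k·x² for x: x = √(2U/k).
U = 2.63 cal = 11.00 J; k = 0.0195 N/cm = 1.950 N/m.
x = 3.359 m
3.359 m × (1 in / 0.02540 m) = 132.3 in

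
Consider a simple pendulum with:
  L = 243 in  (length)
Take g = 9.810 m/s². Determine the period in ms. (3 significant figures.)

4980 ms

T is given directly by: T = 2π√(L/g).
L = 243 in = 6.172 m; g = 9.810 m/s².
T = 4.984 s
4.984 s × (1 ms / 0.001000 s) = 4984 ms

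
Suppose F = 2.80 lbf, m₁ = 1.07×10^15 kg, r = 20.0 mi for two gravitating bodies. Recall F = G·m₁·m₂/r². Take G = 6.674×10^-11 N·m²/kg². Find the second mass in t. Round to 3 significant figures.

From Newton's law of gravitation: m₂ = F·r²/(G·m₁).
F = 2.80 lbf = 12.46 N; m₁ = 1.07×10^15 kg; r = 20.0 mi = 32187 m; G = 6.674×10^-11 N·m²/kg².
m₂ = 1.807×10^5 kg
1.807×10^5 kg × (1 t / 1000 kg) = 180.7 t

181 t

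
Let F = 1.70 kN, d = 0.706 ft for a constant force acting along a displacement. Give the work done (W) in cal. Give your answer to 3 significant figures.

W is given directly by: W = F·d.
F = 1.70 kN = 1700 N; d = 0.706 ft = 0.2152 m.
W = 365.8 J
365.8 J × (1 cal / 4.184 J) = 87.43 cal

87.4 cal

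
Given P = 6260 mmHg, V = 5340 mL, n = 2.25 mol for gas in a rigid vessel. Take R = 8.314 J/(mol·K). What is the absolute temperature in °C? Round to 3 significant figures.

-34.9 °C

Rearranging: T = PV/(nR).
P = 6260 mmHg = 8.346×10^5 Pa; V = 5340 mL = 0.005340 m³; n = 2.25 mol; R = 8.314 J/(mol·K).
T = 238.2 K
238.2 K − 273.15 = -34.90 °C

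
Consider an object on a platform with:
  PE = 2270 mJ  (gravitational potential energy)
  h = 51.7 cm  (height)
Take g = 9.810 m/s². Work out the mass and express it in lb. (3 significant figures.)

0.987 lb

Solving PE = m·g·h for m: m = PE/(g·h).
PE = 2270 mJ = 2.270 J; h = 51.7 cm = 0.5170 m; g = 9.810 m/s².
m = 0.4476 kg
0.4476 kg × (1 lb / 0.4536 kg) = 0.9867 lb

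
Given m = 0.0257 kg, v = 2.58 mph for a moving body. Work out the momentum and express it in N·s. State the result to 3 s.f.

0.0296 N·s

Directly: p = mv.
m = 0.0257 kg; v = 2.58 mph = 1.153 m/s.
p = 0.02964 kg·m/s  (the unit combination reduces to kg·m/s = kg·m/s)
Since 1 N·s = 1 kg·m/s, 0.02964 N·s.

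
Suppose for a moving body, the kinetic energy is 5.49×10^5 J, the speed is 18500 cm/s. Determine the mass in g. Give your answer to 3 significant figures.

Rearranging KE = ½mv² for m: m = 2·KE/v².
KE = 5.49×10^5 J; v = 18500 cm/s = 185.0 m/s.
m = 32.08 kg
32.08 kg × (1 g / 0.001000 kg) = 32082 g

32100 g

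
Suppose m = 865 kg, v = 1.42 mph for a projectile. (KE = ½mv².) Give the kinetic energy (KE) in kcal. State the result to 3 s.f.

0.0417 kcal

Directly: KE = ½mv².
m = 865 kg; v = 1.42 mph = 0.6348 m/s.
KE = 174.3 J  (the unit combination reduces to kg·m²/s² = J)
174.3 J × (1 kcal / 4184 J) = 0.04165 kcal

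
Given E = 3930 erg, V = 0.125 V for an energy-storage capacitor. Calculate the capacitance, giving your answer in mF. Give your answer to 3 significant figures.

50.3 mF

Solving E = ½C·V² for C: C = 2E/V².
E = 3930 erg = 3.930×10^-4 J; V = 0.125 V.
C = 0.05030 F
0.05030 F × (1 mF / 0.001000 F) = 50.30 mF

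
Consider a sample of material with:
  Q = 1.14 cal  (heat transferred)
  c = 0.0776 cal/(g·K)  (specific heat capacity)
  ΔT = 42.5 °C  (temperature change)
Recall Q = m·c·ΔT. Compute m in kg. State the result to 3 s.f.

Rearranging: m = Q/(c·ΔT).
Q = 1.14 cal = 4.770 J; c = 0.0776 cal/(g·K) = 324.7 J/(kg·K); ΔT = 42.5 °C = 42.50 K.
m = 3.457×10^-4 kg

3.46×10^-4 kg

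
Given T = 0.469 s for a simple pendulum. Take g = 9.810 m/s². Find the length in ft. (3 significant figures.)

0.179 ft

Rearranging: L = g·(T/2π)².
T = 0.469 s; g = 9.810 m/s².
L = 0.05466 m
0.05466 m × (1 ft / 0.3048 m) = 0.1793 ft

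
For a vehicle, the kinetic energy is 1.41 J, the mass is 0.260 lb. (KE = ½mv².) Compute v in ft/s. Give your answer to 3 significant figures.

Solving KE = ½mv² for v: v = √(2·KE/m).
KE = 1.41 J; m = 0.260 lb = 0.1179 kg.
v = 4.890 m/s
4.890 m/s × (1 ft/s / 0.3048 m/s) = 16.04 ft/s

16.0 ft/s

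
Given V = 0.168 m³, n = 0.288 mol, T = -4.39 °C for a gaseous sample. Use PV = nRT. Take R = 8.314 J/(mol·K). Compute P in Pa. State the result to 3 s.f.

3830 Pa

From the ideal-gas law: P = nRT/V.
V = 0.168 m³; n = 0.288 mol; T = -4.39 °C = 268.8 K; R = 8.314 J/(mol·K).
P = 3831 Pa  (the unit combination reduces to kg/(m·s²) = Pa)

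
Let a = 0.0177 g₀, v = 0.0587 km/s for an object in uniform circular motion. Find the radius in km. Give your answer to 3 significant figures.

19.9 km

Rearranging: r = v²/a.
a = 0.0177 g₀ = 0.1736 m/s²; v = 0.0587 km/s = 58.70 m/s.
r = 19851 m
19851 m × (1 km / 1000 m) = 19.85 km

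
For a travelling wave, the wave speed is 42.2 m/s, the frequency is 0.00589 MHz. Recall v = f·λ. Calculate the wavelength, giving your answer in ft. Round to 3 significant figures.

Rearranging: λ = v/f.
v = 42.2 m/s; f = 0.00589 MHz = 5890 Hz.
λ = 0.007165 m
0.007165 m × (1 ft / 0.3048 m) = 0.02351 ft

0.0235 ft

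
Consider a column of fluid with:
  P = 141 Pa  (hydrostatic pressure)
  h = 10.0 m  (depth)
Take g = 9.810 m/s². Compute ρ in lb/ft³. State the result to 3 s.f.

Rearranging: ρ = P/(g·h).
P = 141 Pa; h = 10.0 m; g = 9.810 m/s².
ρ = 1.437 kg/m³
1.437 kg/m³ × (1 lb/ft³ / 16.02 kg/m³) = 0.08973 lb/ft³

0.0897 lb/ft³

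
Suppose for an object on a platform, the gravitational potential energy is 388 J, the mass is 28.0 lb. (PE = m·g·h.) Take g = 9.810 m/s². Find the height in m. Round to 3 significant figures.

Solving PE = m·g·h for h: h = PE/(m·g).
PE = 388 J; m = 28.0 lb = 12.70 kg; g = 9.810 m/s².
h = 3.114 m

3.11 m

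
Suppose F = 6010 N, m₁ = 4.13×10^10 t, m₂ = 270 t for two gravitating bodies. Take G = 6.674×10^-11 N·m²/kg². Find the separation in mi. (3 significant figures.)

Solving F = G·m₁·m₂/r² for r: r = √(G·m₁m₂/F).
F = 6010 N; m₁ = 4.13×10^10 t = 4.130×10^13 kg; m₂ = 270 t = 2.700×10^5 kg; G = 6.674×10^-11 N·m²/kg².
r = 351.9 m
351.9 m × (1 mi / 1609 m) = 0.2187 mi

0.219 mi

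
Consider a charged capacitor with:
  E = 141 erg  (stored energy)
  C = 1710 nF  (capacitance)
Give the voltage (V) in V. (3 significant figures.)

4.06 V

Rearranging E = ½C·V² for V: V = √(2E/C).
E = 141 erg = 1.410×10^-5 J; C = 1710 nF = 1.710×10^-6 F.
V = 4.061 V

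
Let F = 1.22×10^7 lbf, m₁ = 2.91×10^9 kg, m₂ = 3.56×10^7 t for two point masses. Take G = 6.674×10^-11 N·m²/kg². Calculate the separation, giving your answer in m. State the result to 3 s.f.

From Newton's law of gravitation: r = √(G·m₁m₂/F).
F = 1.22×10^7 lbf = 5.427×10^7 N; m₁ = 2.91×10^9 kg; m₂ = 3.56×10^7 t = 3.560×10^10 kg; G = 6.674×10^-11 N·m²/kg².
r = 11.29 m

11.3 m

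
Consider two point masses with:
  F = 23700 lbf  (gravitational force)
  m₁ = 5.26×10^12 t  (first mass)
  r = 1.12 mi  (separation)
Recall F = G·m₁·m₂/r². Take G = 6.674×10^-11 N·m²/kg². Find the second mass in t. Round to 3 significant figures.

Rearranging F = G·m₁·m₂/r² for m₂: m₂ = F·r²/(G·m₁).
F = 23700 lbf = 1.054×10^5 N; m₁ = 5.26×10^12 t = 5.260×10^15 kg; r = 1.12 mi = 1802 m; G = 6.674×10^-11 N·m²/kg².
m₂ = 9.757×10^5 kg
9.757×10^5 kg × (1 t / 1000 kg) = 975.7 t

976 t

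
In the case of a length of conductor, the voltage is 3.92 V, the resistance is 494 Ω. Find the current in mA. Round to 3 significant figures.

From Ohm's law: I = V/R.
V = 3.92 V; R = 494 Ω.
I = 0.007935 A
0.007935 A × (1 mA / 0.001000 A) = 7.935 mA

7.94 mA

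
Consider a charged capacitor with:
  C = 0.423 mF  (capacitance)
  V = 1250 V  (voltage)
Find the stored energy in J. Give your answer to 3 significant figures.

Directly: E = ½CV².
C = 0.423 mF = 4.230×10^-4 F; V = 1250 V.
E = 330.5 J

330 J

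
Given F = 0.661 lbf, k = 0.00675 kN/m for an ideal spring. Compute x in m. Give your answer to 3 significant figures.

0.436 m

From Hooke's law: x = F/k.
F = 0.661 lbf = 2.940 N; k = 0.00675 kN/m = 6.750 N/m.
x = 0.4356 m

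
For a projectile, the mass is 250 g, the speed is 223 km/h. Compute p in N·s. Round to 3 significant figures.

p is given directly by: p = mv.
m = 250 g = 0.2500 kg; v = 223 km/h = 61.94 m/s.
p = 15.49 kg·m/s
Since 1 N·s = 1 kg·m/s, 15.49 N·s.

15.5 N·s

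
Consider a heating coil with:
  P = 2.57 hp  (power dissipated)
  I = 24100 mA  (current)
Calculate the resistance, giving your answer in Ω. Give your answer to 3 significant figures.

Rearranging: R = P/I².
P = 2.57 hp = 1916 W; I = 24100 mA = 24.10 A.
R = 3.300 Ω

3.30 Ω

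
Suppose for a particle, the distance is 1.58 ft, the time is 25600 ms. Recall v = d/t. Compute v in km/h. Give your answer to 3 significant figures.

Directly: v = d/t.
d = 1.58 ft = 0.4816 m; t = 25600 ms = 25.60 s.
v = 0.01881 m/s
0.01881 m/s × (1 km/h / 0.2778 m/s) = 0.06772 km/h

0.0677 km/h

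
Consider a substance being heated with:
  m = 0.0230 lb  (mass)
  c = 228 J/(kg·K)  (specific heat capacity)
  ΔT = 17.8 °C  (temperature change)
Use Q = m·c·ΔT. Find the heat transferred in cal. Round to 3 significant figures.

Q is given directly by: Q = mcΔT.
m = 0.0230 lb = 0.01043 kg; c = 228 J/(kg·K); ΔT = 17.8 °C = 17.80 K.
Q = 42.34 J
42.34 J × (1 cal / 4.184 J) = 10.12 cal

10.1 cal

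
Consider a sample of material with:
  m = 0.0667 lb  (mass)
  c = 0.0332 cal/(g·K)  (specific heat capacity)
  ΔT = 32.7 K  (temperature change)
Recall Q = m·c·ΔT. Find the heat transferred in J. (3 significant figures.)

Directly: Q = mcΔT.
m = 0.0667 lb = 0.03025 kg; c = 0.0332 cal/(g·K) = 138.9 J/(kg·K); ΔT = 32.7 K.
Q = 137.4 J  (the unit combination reduces to kg·m²/s² = J)

137 J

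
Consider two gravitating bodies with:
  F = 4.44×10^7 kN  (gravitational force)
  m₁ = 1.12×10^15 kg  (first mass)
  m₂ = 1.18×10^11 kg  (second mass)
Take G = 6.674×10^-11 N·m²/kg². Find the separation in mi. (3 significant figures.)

0.277 mi

Solving F = G·m₁·m₂/r² for r: r = √(G·m₁m₂/F).
F = 4.44×10^7 kN = 4.440×10^10 N; m₁ = 1.12×10^15 kg; m₂ = 1.18×10^11 kg; G = 6.674×10^-11 N·m²/kg².
r = 445.7 m
445.7 m × (1 mi / 1609 m) = 0.2770 mi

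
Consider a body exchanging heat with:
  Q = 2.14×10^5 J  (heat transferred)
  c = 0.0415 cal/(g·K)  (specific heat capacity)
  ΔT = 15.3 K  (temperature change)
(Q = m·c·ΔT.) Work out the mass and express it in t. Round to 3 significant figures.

0.0806 t

Rearranging Q = m·c·ΔT for m: m = Q/(c·ΔT).
Q = 2.14×10^5 J; c = 0.0415 cal/(g·K) = 173.6 J/(kg·K); ΔT = 15.3 K.
m = 80.55 kg
80.55 kg × (1 t / 1000 kg) = 0.08055 t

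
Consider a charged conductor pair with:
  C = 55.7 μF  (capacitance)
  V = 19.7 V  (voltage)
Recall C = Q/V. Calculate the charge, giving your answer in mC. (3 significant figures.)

Solving C = Q/V for Q: Q = CV.
C = 55.7 μF = 5.570×10^-5 F; V = 19.7 V.
Q = 0.001097 C
0.001097 C × (1 mC / 0.001000 C) = 1.097 mC

1.10 mC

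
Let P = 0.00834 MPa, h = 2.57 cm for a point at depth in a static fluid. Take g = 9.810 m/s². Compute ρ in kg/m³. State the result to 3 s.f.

Solving P = ρ·g·h for ρ: ρ = P/(g·h).
P = 0.00834 MPa = 8340 Pa; h = 2.57 cm = 0.02570 m; g = 9.810 m/s².
ρ = 33080 kg/m³

33100 kg/m³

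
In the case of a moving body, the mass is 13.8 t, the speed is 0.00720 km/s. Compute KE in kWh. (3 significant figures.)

Directly: KE = ½mv².
m = 13.8 t = 13800 kg; v = 0.00720 km/s = 7.200 m/s.
KE = 3.577×10^5 J
3.577×10^5 J × (1 kWh / 3.600×10^6 J) = 0.09936 kWh

0.0994 kWh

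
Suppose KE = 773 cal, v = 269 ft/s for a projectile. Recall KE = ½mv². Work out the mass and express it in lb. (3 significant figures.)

Rearranging KE = ½mv² for m: m = 2·KE/v².
KE = 773 cal = 3234 J; v = 269 ft/s = 81.99 m/s.
m = 0.9622 kg
0.9622 kg × (1 lb / 0.4536 kg) = 2.121 lb

2.12 lb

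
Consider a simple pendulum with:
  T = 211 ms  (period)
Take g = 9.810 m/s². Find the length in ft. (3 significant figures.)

0.0363 ft

Rearranging T = 2π√(L/g) for L: L = g·(T/2π)².
T = 211 ms = 0.2110 s; g = 9.810 m/s².
L = 0.01106 m
0.01106 m × (1 ft / 0.3048 m) = 0.03630 ft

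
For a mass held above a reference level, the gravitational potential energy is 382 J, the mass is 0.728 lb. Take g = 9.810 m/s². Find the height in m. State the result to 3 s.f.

Solving PE = m·g·h for h: h = PE/(m·g).
PE = 382 J; m = 0.728 lb = 0.3302 kg; g = 9.810 m/s².
h = 117.9 m

118 m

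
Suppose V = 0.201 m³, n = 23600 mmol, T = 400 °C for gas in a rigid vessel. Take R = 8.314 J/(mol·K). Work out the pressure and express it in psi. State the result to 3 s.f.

From the ideal-gas law: P = nRT/V.
V = 0.201 m³; n = 23600 mmol = 23.60 mol; T = 400 °C = 673.1 K; R = 8.314 J/(mol·K).
P = 6.571×10^5 Pa
6.571×10^5 Pa × (1 psi / 6895 Pa) = 95.31 psi

95.3 psi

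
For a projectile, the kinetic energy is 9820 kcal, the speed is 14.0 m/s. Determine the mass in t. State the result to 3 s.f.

Rearranging: m = 2·KE/v².
KE = 9820 kcal = 4.109×10^7 J; v = 14.0 m/s.
m = 4.193×10^5 kg
4.193×10^5 kg × (1 t / 1000 kg) = 419.3 t

419 t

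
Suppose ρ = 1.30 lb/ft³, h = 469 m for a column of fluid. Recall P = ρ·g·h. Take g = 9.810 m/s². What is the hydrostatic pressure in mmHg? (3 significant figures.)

719 mmHg

P is given directly by: P = ρgh.
ρ = 1.30 lb/ft³ = 20.82 kg/m³; h = 469 m; g = 9.810 m/s².
P = 95809 Pa  (the unit combination reduces to kg/(m·s²) = Pa)
95809 Pa × (1 mmHg / 133.3 Pa) = 718.6 mmHg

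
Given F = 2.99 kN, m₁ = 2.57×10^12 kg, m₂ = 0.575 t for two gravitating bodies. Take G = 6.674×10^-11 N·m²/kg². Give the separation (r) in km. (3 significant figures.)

Rearranging: r = √(G·m₁m₂/F).
F = 2.99 kN = 2990 N; m₁ = 2.57×10^12 kg; m₂ = 0.575 t = 575.0 kg; G = 6.674×10^-11 N·m²/kg².
r = 5.743 m
5.743 m × (1 km / 1000 m) = 0.005743 km

0.00574 km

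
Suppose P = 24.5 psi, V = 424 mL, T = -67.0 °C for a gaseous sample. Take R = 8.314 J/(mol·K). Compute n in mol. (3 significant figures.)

From the ideal-gas law: n = PV/(RT).
P = 24.5 psi = 1.689×10^5 Pa; V = 424 mL = 4.240×10^-4 m³; T = -67.0 °C = 206.1 K; R = 8.314 J/(mol·K).
n = 0.04179 mol

0.0418 mol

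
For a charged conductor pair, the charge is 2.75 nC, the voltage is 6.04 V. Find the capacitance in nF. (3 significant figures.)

0.455 nF

Directly: C = Q/V.
Q = 2.75 nC = 2.750×10^-9 C; V = 6.04 V.
C = 4.553×10^-10 F
4.553×10^-10 F × (1 nF / 1.000×10^-9 F) = 0.4553 nF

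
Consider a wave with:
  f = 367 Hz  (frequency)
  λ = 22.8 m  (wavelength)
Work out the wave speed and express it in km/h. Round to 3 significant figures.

Directly: v = fλ.
f = 367 Hz; λ = 22.8 m.
v = 8368 m/s
8368 m/s × (1 km/h / 0.2778 m/s) = 30123 km/h

30100 km/h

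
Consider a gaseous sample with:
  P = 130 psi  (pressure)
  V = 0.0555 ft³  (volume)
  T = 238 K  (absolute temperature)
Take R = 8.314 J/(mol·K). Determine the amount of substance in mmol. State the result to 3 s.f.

712 mmol

Rearranging: n = PV/(RT).
P = 130 psi = 8.963×10^5 Pa; V = 0.0555 ft³ = 0.001572 m³; T = 238 K; R = 8.314 J/(mol·K).
n = 0.7119 mol
0.7119 mol × (1 mmol / 0.001000 mol) = 711.9 mmol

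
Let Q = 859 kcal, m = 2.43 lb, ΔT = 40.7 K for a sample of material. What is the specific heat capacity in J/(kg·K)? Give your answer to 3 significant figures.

Rearranging: c = Q/(m·ΔT).
Q = 859 kcal = 3.594×10^6 J; m = 2.43 lb = 1.102 kg; ΔT = 40.7 K.
c = 80116 J/(kg·K)

80100 J/(kg·K)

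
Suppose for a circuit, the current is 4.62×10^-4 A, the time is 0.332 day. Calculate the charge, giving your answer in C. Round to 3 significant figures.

13.3 C

q is given directly by: q = It.
I = 4.62×10^-4 A; t = 0.332 day = 28685 s.
q = 13.25 C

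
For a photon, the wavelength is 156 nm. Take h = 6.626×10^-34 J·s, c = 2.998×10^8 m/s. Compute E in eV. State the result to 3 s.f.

7.95 eV

E is given directly by: E = hc/λ.
λ = 156 nm = 1.560×10^-7 m; h = 6.626×10^-34 J·s; c = 2.998×10^8 m/s.
E = 1.273×10^-18 J  (the unit combination reduces to kg·m²/s² = J)
1.273×10^-18 J × (1 eV / 1.602×10^-19 J) = 7.948 eV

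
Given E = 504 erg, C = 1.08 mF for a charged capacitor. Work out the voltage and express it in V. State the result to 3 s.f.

0.306 V

Solving E = ½C·V² for V: V = √(2E/C).
E = 504 erg = 5.040×10^-5 J; C = 1.08 mF = 0.001080 F.
V = 0.3055 V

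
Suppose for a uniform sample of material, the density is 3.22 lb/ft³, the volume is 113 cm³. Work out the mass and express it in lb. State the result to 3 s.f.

Rearranging ρ = m/V for m: m = ρV.
ρ = 3.22 lb/ft³ = 51.58 kg/m³; V = 113 cm³ = 1.130×10^-4 m³.
m = 0.005828 kg
0.005828 kg × (1 lb / 0.4536 kg) = 0.01285 lb

0.0128 lb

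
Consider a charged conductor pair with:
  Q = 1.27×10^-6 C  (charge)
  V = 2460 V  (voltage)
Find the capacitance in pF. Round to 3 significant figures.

Directly: C = Q/V.
Q = 1.27×10^-6 C; V = 2460 V.
C = 5.163×10^-10 F
5.163×10^-10 F × (1 pF / 1.000×10^-12 F) = 516.3 pF

516 pF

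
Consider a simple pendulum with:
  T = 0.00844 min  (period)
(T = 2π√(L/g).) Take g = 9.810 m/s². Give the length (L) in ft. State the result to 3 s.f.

Rearranging: L = g·(T/2π)².
T = 0.00844 min = 0.5064 s; g = 9.810 m/s².
L = 0.06372 m
0.06372 m × (1 ft / 0.3048 m) = 0.2091 ft

0.209 ft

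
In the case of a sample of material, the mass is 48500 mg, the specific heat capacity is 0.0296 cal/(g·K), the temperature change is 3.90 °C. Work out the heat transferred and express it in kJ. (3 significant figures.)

Q is given directly by: Q = mcΔT.
m = 48500 mg = 0.04850 kg; c = 0.0296 cal/(g·K) = 123.8 J/(kg·K); ΔT = 3.90 °C = 3.900 K.
Q = 23.43 J
23.43 J × (1 kJ / 1000 J) = 0.02343 kJ

0.0234 kJ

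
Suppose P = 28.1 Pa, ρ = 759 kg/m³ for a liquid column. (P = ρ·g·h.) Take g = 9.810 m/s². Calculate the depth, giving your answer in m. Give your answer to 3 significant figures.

Solving P = ρ·g·h for h: h = P/(ρ·g).
P = 28.1 Pa; ρ = 759 kg/m³; g = 9.810 m/s².
h = 0.003774 m

0.00377 m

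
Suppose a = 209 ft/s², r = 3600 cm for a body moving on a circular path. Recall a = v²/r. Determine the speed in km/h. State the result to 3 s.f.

Solving a = v²/r for v: v = √(a·r).
a = 209 ft/s² = 63.70 m/s²; r = 3600 cm = 36.00 m.
v = 47.89 m/s
47.89 m/s × (1 km/h / 0.2778 m/s) = 172.4 km/h

172 km/h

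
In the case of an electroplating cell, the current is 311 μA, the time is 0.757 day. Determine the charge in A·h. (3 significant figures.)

Directly: q = It.
I = 311 μA = 3.110×10^-4 A; t = 0.757 day = 65405 s.
q = 20.34 C  (the unit combination reduces to A·s = C)
20.34 C × (1 A·h / 3600 C) = 0.005650 A·h

0.00565 A·h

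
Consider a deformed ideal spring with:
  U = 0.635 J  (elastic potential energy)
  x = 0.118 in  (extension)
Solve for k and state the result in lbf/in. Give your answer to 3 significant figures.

807 lbf/in

Rearranging U = ½k·x² for k: k = 2U/x².
U = 0.635 J; x = 0.118 in = 0.002997 m.
k = 1.414×10^5 N/m
1.414×10^5 N/m × (1 lbf/in / 175.1 N/m) = 807.3 lbf/in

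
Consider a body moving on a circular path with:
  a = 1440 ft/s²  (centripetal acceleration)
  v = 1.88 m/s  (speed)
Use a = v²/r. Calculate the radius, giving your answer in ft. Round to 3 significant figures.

0.0264 ft

Rearranging: r = v²/a.
a = 1440 ft/s² = 438.9 m/s²; v = 1.88 m/s.
r = 0.008053 m
0.008053 m × (1 ft / 0.3048 m) = 0.02642 ft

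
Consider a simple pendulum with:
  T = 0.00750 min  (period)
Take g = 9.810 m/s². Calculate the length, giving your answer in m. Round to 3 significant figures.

Solving T = 2π√(L/g) for L: L = g·(T/2π)².
T = 0.00750 min = 0.4500 s; g = 9.810 m/s².
L = 0.05032 m

0.0503 m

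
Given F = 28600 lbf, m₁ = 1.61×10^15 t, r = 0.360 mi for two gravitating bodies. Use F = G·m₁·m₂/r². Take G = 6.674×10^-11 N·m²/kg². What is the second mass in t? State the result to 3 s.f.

Rearranging F = G·m₁·m₂/r² for m₂: m₂ = F·r²/(G·m₁).
F = 28600 lbf = 1.272×10^5 N; m₁ = 1.61×10^15 t = 1.610×10^18 kg; r = 0.360 mi = 579.4 m; G = 6.674×10^-11 N·m²/kg².
m₂ = 397.4 kg
397.4 kg × (1 t / 1000 kg) = 0.3974 t

0.397 t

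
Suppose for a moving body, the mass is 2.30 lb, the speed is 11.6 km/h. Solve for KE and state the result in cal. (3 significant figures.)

KE is given directly by: KE = ½mv².
m = 2.30 lb = 1.043 kg; v = 11.6 km/h = 3.222 m/s.
KE = 5.416 J  (the unit combination reduces to kg·m²/s² = J)
5.416 J × (1 cal / 4.184 J) = 1.294 cal

1.29 cal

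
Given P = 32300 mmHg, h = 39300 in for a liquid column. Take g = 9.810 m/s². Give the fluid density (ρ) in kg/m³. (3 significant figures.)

Rearranging P = ρ·g·h for ρ: ρ = P/(g·h).
P = 32300 mmHg = 4.306×10^6 Pa; h = 39300 in = 998.2 m; g = 9.810 m/s².
ρ = 439.8 kg/m³

440 kg/m³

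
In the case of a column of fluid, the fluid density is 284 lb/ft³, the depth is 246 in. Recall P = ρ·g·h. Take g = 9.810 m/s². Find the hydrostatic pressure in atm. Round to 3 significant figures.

2.75 atm

Directly: P = ρgh.
ρ = 284 lb/ft³ = 4549 kg/m³; h = 246 in = 6.248 m; g = 9.810 m/s².
P = 2.789×10^5 Pa  (the unit combination reduces to kg/(m·s²) = Pa)
2.789×10^5 Pa × (1 atm / 1.013×10^5 Pa) = 2.752 atm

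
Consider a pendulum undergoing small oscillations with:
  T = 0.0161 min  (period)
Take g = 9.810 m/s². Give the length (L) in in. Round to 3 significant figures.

Rearranging T = 2π√(L/g) for L: L = g·(T/2π)².
T = 0.0161 min = 0.9660 s; g = 9.810 m/s².
L = 0.2319 m
0.2319 m × (1 in / 0.02540 m) = 9.129 in

9.13 in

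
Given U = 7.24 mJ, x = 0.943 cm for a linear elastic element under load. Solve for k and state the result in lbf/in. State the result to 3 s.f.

0.930 lbf/in

Solving U = ½k·x² for k: k = 2U/x².
U = 7.24 mJ = 0.007240 J; x = 0.943 cm = 0.009430 m.
k = 162.8 N/m
162.8 N/m × (1 lbf/in / 175.1 N/m) = 0.9298 lbf/in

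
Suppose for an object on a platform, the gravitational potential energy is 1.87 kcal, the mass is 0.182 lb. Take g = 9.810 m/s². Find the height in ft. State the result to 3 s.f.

Rearranging PE = m·g·h for h: h = PE/(m·g).
PE = 1.87 kcal = 7824 J; m = 0.182 lb = 0.08255 kg; g = 9.810 m/s².
h = 9661 m
9661 m × (1 ft / 0.3048 m) = 31697 ft

31700 ft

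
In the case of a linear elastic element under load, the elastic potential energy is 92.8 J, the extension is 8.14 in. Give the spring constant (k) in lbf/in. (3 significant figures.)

Rearranging U = ½k·x² for k: k = 2U/x².
U = 92.8 J; x = 8.14 in = 0.2068 m.
k = 4342 N/m
4342 N/m × (1 lbf/in / 175.1 N/m) = 24.79 lbf/in

24.8 lbf/in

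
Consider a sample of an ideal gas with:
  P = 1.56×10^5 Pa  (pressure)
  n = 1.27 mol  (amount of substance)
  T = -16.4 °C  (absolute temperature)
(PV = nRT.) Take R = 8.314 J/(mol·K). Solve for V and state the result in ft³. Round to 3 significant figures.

0.614 ft³

Rearranging: V = nRT/P.
P = 1.56×10^5 Pa; n = 1.27 mol; T = -16.4 °C = 256.8 K; R = 8.314 J/(mol·K).
V = 0.01738 m³
0.01738 m³ × (1 ft³ / 0.02832 m³) = 0.6137 ft³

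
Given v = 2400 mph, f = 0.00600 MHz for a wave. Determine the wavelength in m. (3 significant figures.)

0.179 m

Rearranging v = f·λ for λ: λ = v/f.
v = 2400 mph = 1073 m/s; f = 0.00600 MHz = 6000 Hz.
λ = 0.1788 m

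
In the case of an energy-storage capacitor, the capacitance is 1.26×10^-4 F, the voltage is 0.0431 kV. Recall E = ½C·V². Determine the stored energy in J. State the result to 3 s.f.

Directly: E = ½CV².
C = 1.26×10^-4 F; V = 0.0431 kV = 43.10 V.
E = 0.1170 J  (the unit combination reduces to kg·m²/s² = J)

0.117 J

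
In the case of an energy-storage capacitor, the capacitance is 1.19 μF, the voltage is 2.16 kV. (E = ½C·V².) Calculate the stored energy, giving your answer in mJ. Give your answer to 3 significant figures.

E is given directly by: E = ½CV².
C = 1.19 μF = 1.190×10^-6 F; V = 2.16 kV = 2160 V.
E = 2.776 J
2.776 J × (1 mJ / 0.001000 J) = 2776 mJ

2780 mJ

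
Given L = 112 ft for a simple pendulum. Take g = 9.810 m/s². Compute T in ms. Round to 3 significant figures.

11700 ms

Directly: T = 2π√(L/g).
L = 112 ft = 34.14 m; g = 9.810 m/s².
T = 11.72 s
11.72 s × (1 ms / 0.001000 s) = 11721 ms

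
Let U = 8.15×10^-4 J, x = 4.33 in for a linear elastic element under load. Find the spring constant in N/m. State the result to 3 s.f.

0.135 N/m

Rearranging U = ½k·x² for k: k = 2U/x².
U = 8.15×10^-4 J; x = 4.33 in = 0.1100 m.
k = 0.1348 N/m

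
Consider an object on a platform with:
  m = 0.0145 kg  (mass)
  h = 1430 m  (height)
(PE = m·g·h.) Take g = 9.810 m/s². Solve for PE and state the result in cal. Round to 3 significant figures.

Directly: PE = mgh.
m = 0.0145 kg; h = 1430 m; g = 9.810 m/s².
PE = 203.4 J
203.4 J × (1 cal / 4.184 J) = 48.62 cal

48.6 cal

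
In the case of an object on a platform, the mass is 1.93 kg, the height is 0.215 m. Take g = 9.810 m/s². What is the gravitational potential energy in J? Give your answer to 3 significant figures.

PE is given directly by: PE = mgh.
m = 1.93 kg; h = 0.215 m; g = 9.810 m/s².
PE = 4.071 J

4.07 J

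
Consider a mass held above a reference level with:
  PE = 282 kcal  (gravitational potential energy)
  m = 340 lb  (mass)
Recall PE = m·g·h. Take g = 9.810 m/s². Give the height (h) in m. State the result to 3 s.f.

780 m

Rearranging: h = PE/(m·g).
PE = 282 kcal = 1.180×10^6 J; m = 340 lb = 154.2 kg; g = 9.810 m/s².
h = 779.9 m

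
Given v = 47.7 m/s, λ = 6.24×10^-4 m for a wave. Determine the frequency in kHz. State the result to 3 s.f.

Rearranging v = f·λ for f: f = v/λ.
v = 47.7 m/s; λ = 6.24×10^-4 m.
f = 76442 Hz
76442 Hz × (1 kHz / 1000 Hz) = 76.44 kHz

76.4 kHz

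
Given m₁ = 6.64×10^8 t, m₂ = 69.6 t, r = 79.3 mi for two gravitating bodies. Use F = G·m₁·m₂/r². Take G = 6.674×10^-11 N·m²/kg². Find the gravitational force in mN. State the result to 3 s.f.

From Newton's law of gravitation: F = Gm₁m₂/r².
m₁ = 6.64×10^8 t = 6.640×10^11 kg; m₂ = 69.6 t = 69600 kg; r = 79.3 mi = 1.276×10^5 m; G = 6.674×10^-11 N·m²/kg².
F = 1.894×10^-4 N  (the unit combination reduces to kg·m/s² = N)
1.894×10^-4 N × (1 mN / 0.001000 N) = 0.1894 mN

0.189 mN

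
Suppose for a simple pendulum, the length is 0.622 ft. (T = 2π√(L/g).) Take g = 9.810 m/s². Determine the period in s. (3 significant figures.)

T is given directly by: T = 2π√(L/g).
L = 0.622 ft = 0.1896 m; g = 9.810 m/s².
T = 0.8735 s

0.873 s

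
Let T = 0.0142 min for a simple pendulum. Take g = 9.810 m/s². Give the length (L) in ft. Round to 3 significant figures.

0.592 ft

Solving T = 2π√(L/g) for L: L = g·(T/2π)².
T = 0.0142 min = 0.8520 s; g = 9.810 m/s².
L = 0.1804 m
0.1804 m × (1 ft / 0.3048 m) = 0.5918 ft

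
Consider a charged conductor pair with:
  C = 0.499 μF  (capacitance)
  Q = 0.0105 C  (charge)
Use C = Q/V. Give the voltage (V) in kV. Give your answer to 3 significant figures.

Solving C = Q/V for V: V = Q/C.
C = 0.499 μF = 4.990×10^-7 F; Q = 0.0105 C.
V = 21042 V
21042 V × (1 kV / 1000 V) = 21.04 kV

21.0 kV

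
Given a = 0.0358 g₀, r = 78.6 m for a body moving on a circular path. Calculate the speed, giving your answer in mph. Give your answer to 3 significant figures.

Rearranging: v = √(a·r).
a = 0.0358 g₀ = 0.3511 m/s²; r = 78.6 m.
v = 5.253 m/s
5.253 m/s × (1 mph / 0.4470 m/s) = 11.75 mph

11.8 mph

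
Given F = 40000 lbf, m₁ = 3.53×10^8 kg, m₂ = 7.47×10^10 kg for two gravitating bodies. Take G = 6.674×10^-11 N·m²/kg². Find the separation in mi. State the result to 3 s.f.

0.0618 mi

From Newton's law of gravitation: r = √(G·m₁m₂/F).
F = 40000 lbf = 1.779×10^5 N; m₁ = 3.53×10^8 kg; m₂ = 7.47×10^10 kg; G = 6.674×10^-11 N·m²/kg².
r = 99.45 m
99.45 m × (1 mi / 1609 m) = 0.06180 mi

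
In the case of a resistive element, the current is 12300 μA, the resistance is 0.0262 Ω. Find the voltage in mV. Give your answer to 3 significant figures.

From Ohm's law: V = IR.
I = 12300 μA = 0.01230 A; R = 0.0262 Ω.
V = 3.223×10^-4 V
3.223×10^-4 V × (1 mV / 0.001000 V) = 0.3223 mV

0.322 mV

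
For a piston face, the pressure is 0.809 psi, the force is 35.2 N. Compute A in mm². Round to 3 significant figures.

6310 mm²

Rearranging: A = F/P.
P = 0.809 psi = 5578 Pa; F = 35.2 N.
A = 0.006311 m²
0.006311 m² × (1 mm² / 1.000×10^-6 m²) = 6311 mm²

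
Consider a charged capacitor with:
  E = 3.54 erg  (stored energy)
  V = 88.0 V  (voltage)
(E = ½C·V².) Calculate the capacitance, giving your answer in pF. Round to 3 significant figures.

91.4 pF

Rearranging: C = 2E/V².
E = 3.54 erg = 3.540×10^-7 J; V = 88.0 V.
C = 9.143×10^-11 F
9.143×10^-11 F × (1 pF / 1.000×10^-12 F) = 91.43 pF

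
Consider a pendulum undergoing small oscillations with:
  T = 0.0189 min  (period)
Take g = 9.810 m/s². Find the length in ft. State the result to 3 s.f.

Solving T = 2π√(L/g) for L: L = g·(T/2π)².
T = 0.0189 min = 1.134 s; g = 9.810 m/s².
L = 0.3195 m
0.3195 m × (1 ft / 0.3048 m) = 1.048 ft

1.05 ft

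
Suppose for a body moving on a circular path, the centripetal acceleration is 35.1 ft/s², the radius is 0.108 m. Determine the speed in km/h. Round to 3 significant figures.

Solving a = v²/r for v: v = √(a·r).
a = 35.1 ft/s² = 10.70 m/s²; r = 0.108 m.
v = 1.075 m/s
1.075 m/s × (1 km/h / 0.2778 m/s) = 3.870 km/h

3.87 km/h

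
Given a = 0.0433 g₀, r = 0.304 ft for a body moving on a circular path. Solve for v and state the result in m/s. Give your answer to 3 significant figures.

0.198 m/s

Rearranging a = v²/r for v: v = √(a·r).
a = 0.0433 g₀ = 0.4246 m/s²; r = 0.304 ft = 0.09266 m.
v = 0.1984 m/s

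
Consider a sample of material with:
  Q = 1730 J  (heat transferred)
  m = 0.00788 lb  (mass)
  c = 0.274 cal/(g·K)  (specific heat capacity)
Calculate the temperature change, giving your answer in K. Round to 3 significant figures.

422 K

Rearranging Q = m·c·ΔT for ΔT: ΔT = Q/(m·c).
Q = 1730 J; m = 0.00788 lb = 0.003574 kg; c = 0.274 cal/(g·K) = 1146 J/(kg·K).
ΔT = 422.2 K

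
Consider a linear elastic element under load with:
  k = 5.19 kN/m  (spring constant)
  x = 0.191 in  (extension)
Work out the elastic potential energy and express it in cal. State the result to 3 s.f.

Directly: U = ½kx².
k = 5.19 kN/m = 5190 N/m; x = 0.191 in = 0.004851 m.
U = 0.06108 J
0.06108 J × (1 cal / 4.184 J) = 0.01460 cal

0.0146 cal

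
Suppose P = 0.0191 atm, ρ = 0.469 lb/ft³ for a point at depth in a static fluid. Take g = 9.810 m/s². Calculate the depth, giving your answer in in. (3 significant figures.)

Rearranging: h = P/(ρ·g).
P = 0.0191 atm = 1935 Pa; ρ = 0.469 lb/ft³ = 7.513 kg/m³; g = 9.810 m/s².
h = 26.26 m
26.26 m × (1 in / 0.02540 m) = 1034 in

1030 in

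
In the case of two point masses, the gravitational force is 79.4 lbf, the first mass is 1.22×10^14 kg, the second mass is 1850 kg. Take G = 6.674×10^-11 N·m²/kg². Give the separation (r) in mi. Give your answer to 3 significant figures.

From Newton's law of gravitation: r = √(G·m₁m₂/F).
F = 79.4 lbf = 353.2 N; m₁ = 1.22×10^14 kg; m₂ = 1850 kg; G = 6.674×10^-11 N·m²/kg².
r = 206.5 m
206.5 m × (1 mi / 1609 m) = 0.1283 mi

0.128 mi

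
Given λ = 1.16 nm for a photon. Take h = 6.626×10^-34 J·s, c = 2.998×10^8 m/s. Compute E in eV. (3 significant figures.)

E is given directly by: E = hc/λ.
λ = 1.16 nm = 1.160×10^-9 m; h = 6.626×10^-34 J·s; c = 2.998×10^8 m/s.
E = 1.712×10^-16 J  (the unit combination reduces to kg·m²/s² = J)
1.712×10^-16 J × (1 eV / 1.602×10^-19 J) = 1069 eV

1070 eV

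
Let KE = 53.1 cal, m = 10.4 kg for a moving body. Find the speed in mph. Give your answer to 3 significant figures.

Rearranging KE = ½mv² for v: v = √(2·KE/m).
KE = 53.1 cal = 222.2 J; m = 10.4 kg.
v = 6.536 m/s
6.536 m/s × (1 mph / 0.4470 m/s) = 14.62 mph

14.6 mph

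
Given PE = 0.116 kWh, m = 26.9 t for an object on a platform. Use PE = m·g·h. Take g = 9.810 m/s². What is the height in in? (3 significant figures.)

62.3 in

Rearranging: h = PE/(m·g).
PE = 0.116 kWh = 4.176×10^5 J; m = 26.9 t = 26900 kg; g = 9.810 m/s².
h = 1.582 m
1.582 m × (1 in / 0.02540 m) = 62.30 in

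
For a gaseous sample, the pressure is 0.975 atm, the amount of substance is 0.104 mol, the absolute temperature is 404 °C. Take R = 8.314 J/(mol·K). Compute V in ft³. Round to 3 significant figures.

0.209 ft³

From the ideal-gas law: V = nRT/P.
P = 0.975 atm = 98792 Pa; n = 0.104 mol; T = 404 °C = 677.1 K; R = 8.314 J/(mol·K).
V = 0.005927 m³
0.005927 m³ × (1 ft³ / 0.02832 m³) = 0.2093 ft³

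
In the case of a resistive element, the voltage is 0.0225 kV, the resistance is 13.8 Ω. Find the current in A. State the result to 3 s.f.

1.63 A

From Ohm's law: I = V/R.
V = 0.0225 kV = 22.50 V; R = 13.8 Ω.
I = 1.630 A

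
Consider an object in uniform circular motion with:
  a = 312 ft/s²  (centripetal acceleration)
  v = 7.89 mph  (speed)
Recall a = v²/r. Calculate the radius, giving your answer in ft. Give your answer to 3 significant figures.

Rearranging a = v²/r for r: r = v²/a.
a = 312 ft/s² = 95.10 m/s²; v = 7.89 mph = 3.527 m/s.
r = 0.1308 m
0.1308 m × (1 ft / 0.3048 m) = 0.4292 ft

0.429 ft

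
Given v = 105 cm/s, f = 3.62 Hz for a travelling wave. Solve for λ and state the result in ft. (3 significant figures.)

0.952 ft

Solving v = f·λ for λ: λ = v/f.
v = 105 cm/s = 1.050 m/s; f = 3.62 Hz.
λ = 0.2901 m
0.2901 m × (1 ft / 0.3048 m) = 0.9516 ft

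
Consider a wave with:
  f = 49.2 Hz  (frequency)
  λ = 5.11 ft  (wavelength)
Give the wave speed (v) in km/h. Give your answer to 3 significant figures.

276 km/h

Directly: v = fλ.
f = 49.2 Hz; λ = 5.11 ft = 1.558 m.
v = 76.63 m/s
76.63 m/s × (1 km/h / 0.2778 m/s) = 275.9 km/h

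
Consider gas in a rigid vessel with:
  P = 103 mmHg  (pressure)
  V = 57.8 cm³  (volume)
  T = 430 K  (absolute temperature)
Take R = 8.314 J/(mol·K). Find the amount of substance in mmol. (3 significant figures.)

Rearranging PV = nRT for n: n = PV/(RT).
P = 103 mmHg = 13732 Pa; V = 57.8 cm³ = 5.780×10^-5 m³; T = 430 K; R = 8.314 J/(mol·K).
n = 2.220×10^-4 mol
2.220×10^-4 mol × (1 mmol / 0.001000 mol) = 0.2220 mmol

0.222 mmol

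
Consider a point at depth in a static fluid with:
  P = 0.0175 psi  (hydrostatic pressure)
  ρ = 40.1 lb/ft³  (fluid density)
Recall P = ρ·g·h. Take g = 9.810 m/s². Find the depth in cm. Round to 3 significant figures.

Rearranging: h = P/(ρ·g).
P = 0.0175 psi = 120.7 Pa; ρ = 40.1 lb/ft³ = 642.3 kg/m³; g = 9.810 m/s².
h = 0.01915 m
0.01915 m × (1 cm / 0.01000 m) = 1.915 cm

1.91 cm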